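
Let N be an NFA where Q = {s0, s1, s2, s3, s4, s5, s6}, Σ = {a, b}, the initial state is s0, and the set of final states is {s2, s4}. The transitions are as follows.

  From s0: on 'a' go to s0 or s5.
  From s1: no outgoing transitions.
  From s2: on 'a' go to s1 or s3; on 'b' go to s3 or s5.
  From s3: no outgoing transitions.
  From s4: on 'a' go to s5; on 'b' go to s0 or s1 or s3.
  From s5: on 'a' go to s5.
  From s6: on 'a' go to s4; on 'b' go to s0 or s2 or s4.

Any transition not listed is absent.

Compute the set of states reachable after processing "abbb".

Start in {s0}.
Read 'a': s0→{s0, s5}; now {s0, s5}.
Read 'b': s0→∅, s5→∅; now ∅.
The set is empty and remains empty for the remaining 2 symbols.

∅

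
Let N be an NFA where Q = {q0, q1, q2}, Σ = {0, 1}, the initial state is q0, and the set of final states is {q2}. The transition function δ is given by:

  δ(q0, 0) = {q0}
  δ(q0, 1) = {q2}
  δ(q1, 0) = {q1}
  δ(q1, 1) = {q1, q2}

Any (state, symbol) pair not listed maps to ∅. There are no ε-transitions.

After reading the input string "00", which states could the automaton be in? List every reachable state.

Start in {q0}.
Read '0': {q0} → {q0}.
Read '0': {q0} → {q0}.

{q0}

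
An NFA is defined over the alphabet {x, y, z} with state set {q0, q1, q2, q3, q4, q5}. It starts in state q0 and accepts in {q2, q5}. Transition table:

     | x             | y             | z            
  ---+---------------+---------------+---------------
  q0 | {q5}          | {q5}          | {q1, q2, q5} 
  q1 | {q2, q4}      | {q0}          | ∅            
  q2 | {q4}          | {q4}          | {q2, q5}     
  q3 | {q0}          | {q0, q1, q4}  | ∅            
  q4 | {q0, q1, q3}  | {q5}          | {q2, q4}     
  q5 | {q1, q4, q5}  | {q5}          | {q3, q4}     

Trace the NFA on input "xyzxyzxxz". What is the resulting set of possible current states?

Start in {q0}.
Read 'x': q0→{q5}; now {q5}.
Read 'y': q5→{q5}; now {q5}.
Read 'z': q5→{q3, q4}; now {q3, q4}.
Read 'x': q3→{q0}, q4→{q0, q1, q3}; now {q0, q1, q3}.
Read 'y': q0→{q5}, q1→{q0}, q3→{q0, q1, q4}; now {q0, q1, q4, q5}.
Read 'z': q0→{q1, q2, q5}, q1→∅, q4→{q2, q4}, q5→{q3, q4}; now {q1, q2, q3, q4, q5}.
Read 'x': q1→{q2, q4}, q2→{q4}, q3→{q0}, q4→{q0, q1, q3}, q5→{q1, q4, q5}; now {q0, q1, q2, q3, q4, q5}.
Read 'x': q0→{q5}, q1→{q2, q4}, q2→{q4}, q3→{q0}, q4→{q0, q1, q3}, q5→{q1, q4, q5}; now {q0, q1, q2, q3, q4, q5}.
Read 'z': q0→{q1, q2, q5}, q1→∅, q2→{q2, q5}, q3→∅, q4→{q2, q4}, q5→{q3, q4}; now {q1, q2, q3, q4, q5}.

{q1, q2, q3, q4, q5}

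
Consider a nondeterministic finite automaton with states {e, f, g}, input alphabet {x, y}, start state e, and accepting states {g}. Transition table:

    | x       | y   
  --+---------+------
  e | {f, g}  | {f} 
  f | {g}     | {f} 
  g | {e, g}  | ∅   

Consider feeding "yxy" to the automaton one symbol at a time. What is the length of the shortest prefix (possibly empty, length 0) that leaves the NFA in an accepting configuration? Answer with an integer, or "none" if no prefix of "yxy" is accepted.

2

Start in {e}.
Read 'y': e→{f}; now {f}.
Read 'x': f→{g}; now {g}.
None of the earlier sets intersect F, but {g} does.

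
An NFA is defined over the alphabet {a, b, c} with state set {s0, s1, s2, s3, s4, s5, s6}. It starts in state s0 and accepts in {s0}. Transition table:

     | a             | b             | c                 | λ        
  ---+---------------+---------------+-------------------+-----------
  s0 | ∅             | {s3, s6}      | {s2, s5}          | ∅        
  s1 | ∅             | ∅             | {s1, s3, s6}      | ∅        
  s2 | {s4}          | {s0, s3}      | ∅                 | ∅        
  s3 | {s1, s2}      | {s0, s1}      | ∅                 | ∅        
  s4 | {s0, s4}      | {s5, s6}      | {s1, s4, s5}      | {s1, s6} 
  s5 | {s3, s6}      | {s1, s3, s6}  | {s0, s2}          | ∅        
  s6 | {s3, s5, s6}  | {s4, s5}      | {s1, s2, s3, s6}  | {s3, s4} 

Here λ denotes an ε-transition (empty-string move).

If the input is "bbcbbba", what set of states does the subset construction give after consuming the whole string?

Start in {s0}.
Read 'b': {s0} → {s1, s3, s4, s6}.
Read 'b': {s1, s3, s4, s6} → {s0, s1, s3, s4, s5, s6}.
Read 'c': {s0, s1, s3, s4, s5, s6} → {s0, s1, s2, s3, s4, s5, s6}.
Read 'b': {s0, s1, s2, s3, s4, s5, s6} → {s0, s1, s3, s4, s5, s6}.
Read 'b': {s0, s1, s3, s4, s5, s6} → {s0, s1, s3, s4, s5, s6}.
Read 'b': {s0, s1, s3, s4, s5, s6} → {s0, s1, s3, s4, s5, s6}.
Read 'a': {s0, s1, s3, s4, s5, s6} → {s0, s1, s2, s3, s4, s5, s6}.

{s0, s1, s2, s3, s4, s5, s6}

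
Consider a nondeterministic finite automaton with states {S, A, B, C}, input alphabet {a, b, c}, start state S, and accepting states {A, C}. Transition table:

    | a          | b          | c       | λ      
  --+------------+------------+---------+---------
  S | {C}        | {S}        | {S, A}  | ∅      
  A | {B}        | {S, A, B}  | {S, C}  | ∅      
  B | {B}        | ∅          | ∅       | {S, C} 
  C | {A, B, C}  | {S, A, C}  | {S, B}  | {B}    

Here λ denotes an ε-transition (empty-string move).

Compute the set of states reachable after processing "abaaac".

{S, A, B, C}

Start in {S}.
Read 'a': {S} → {S, B, C}.
Read 'b': {S, B, C} → {S, A, B, C}.
Read 'a': {S, A, B, C} → {S, A, B, C}.
Read 'a': {S, A, B, C} → {S, A, B, C}.
Read 'a': {S, A, B, C} → {S, A, B, C}.
Read 'c': {S, A, B, C} → {S, A, B, C}.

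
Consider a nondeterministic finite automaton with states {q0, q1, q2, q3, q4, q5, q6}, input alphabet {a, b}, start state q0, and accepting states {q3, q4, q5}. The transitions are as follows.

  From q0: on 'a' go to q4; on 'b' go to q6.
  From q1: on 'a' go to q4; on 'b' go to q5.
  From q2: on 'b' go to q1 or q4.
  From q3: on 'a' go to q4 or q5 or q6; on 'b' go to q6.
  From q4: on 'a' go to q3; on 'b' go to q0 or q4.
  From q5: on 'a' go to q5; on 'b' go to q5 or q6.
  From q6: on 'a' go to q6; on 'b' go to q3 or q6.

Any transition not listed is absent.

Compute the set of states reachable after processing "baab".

Start in {q0}.
Read 'b': q0→{q6}; now {q6}.
Read 'a': q6→{q6}; now {q6}.
Read 'a': q6→{q6}; now {q6}.
Read 'b': q6→{q3, q6}; now {q3, q6}.

{q3, q6}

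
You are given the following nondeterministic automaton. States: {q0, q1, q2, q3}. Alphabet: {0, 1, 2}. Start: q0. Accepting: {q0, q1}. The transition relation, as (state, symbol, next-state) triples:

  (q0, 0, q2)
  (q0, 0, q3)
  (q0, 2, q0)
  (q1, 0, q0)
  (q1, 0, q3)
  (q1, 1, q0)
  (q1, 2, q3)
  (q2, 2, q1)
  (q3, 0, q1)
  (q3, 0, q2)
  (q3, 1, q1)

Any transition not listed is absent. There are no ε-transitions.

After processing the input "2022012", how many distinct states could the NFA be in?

1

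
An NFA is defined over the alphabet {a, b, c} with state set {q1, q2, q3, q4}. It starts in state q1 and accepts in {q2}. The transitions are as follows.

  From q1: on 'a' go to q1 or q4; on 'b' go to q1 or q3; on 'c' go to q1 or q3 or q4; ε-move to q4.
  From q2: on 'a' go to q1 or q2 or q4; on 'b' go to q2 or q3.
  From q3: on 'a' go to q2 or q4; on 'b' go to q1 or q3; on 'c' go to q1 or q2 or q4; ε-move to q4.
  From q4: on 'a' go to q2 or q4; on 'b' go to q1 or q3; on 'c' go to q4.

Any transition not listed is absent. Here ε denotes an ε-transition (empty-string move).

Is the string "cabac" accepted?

Start: ε-closure({q1}) = {q1, q4}.
Read 'c': {q1, q4} → {q1, q3, q4}.
Read 'a': {q1, q3, q4} → {q1, q2, q4}.
Read 'b': {q1, q2, q4} → {q1, q2, q3, q4}.
Read 'a': {q1, q2, q3, q4} → {q1, q2, q4}.
Read 'c': {q1, q2, q4} → {q1, q3, q4}.
The final set {q1, q3, q4} contains no accepting state.

No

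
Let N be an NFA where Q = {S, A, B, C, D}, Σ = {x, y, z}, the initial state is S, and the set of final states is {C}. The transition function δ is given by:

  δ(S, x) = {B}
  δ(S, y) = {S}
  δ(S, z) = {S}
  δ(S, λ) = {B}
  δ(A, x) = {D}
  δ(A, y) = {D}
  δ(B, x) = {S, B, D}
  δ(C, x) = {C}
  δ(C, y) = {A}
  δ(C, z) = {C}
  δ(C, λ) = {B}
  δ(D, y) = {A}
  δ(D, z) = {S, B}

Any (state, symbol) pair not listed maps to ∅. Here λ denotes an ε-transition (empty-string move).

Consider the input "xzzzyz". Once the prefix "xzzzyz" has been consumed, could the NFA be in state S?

Yes

Start: ε-closure({S}) = {S, B}.
Read 'x': S→{B}, B→{S, B, D}; now {S, B, D}.
Read 'z': S→{S}, B→∅, D→{S, B}; now {S, B}.
Read 'z': S→{S}, B→∅; union {S}; ε-closure = {S, B}.
Read 'z': S→{S}, B→∅; union {S}; ε-closure = {S, B}.
Read 'y': S→{S}, B→∅; union {S}; ε-closure = {S, B}.
Read 'z': S→{S}, B→∅; union {S}; ε-closure = {S, B}.
State S is in {S, B}.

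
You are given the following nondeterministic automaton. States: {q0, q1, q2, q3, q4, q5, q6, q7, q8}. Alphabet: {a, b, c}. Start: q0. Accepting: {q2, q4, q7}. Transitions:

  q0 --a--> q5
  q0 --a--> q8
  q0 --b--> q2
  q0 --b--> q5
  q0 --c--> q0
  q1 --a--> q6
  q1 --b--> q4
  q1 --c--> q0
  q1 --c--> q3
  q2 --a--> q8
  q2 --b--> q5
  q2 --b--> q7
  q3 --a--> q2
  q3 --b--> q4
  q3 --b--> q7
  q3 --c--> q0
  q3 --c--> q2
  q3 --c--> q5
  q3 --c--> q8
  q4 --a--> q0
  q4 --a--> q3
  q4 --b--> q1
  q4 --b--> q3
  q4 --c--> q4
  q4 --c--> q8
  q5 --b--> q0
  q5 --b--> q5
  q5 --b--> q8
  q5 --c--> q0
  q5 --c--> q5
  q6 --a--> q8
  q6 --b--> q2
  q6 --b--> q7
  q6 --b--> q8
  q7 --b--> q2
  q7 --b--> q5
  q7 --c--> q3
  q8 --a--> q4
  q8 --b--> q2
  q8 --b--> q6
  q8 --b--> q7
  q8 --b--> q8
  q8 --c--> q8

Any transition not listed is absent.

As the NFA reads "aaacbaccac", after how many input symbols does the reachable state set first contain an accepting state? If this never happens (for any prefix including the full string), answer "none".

Start in {q0}.
Read 'a': q0→{q5, q8}; now {q5, q8}.
Read 'a': q5→∅, q8→{q4}; now {q4}.
None of the earlier sets intersect F, but {q4} does.

2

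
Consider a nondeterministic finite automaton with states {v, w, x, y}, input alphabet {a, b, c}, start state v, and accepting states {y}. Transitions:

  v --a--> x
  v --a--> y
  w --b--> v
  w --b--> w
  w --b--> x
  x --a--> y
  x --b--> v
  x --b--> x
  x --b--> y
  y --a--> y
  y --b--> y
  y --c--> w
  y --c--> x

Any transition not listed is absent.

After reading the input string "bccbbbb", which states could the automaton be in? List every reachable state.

∅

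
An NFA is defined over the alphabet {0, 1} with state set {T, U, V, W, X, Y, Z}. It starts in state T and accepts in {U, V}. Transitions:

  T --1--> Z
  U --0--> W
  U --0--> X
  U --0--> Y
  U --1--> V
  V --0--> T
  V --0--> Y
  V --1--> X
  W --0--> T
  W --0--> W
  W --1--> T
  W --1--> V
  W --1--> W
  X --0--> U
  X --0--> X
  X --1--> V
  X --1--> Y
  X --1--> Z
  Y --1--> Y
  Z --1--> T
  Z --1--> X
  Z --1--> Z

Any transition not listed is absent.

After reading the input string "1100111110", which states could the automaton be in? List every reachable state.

Start in {T}.
Read '1': {T} → {Z}.
Read '1': {Z} → {T, X, Z}.
Read '0': {T, X, Z} → {U, X}.
Read '0': {U, X} → {U, W, X, Y}.
Read '1': {U, W, X, Y} → {T, V, W, Y, Z}.
Read '1': {T, V, W, Y, Z} → {T, V, W, X, Y, Z}.
Read '1': {T, V, W, X, Y, Z} → {T, V, W, X, Y, Z}.
Read '1': {T, V, W, X, Y, Z} → {T, V, W, X, Y, Z}.
Read '1': {T, V, W, X, Y, Z} → {T, V, W, X, Y, Z}.
Read '0': {T, V, W, X, Y, Z} → {T, U, W, X, Y}.

{T, U, W, X, Y}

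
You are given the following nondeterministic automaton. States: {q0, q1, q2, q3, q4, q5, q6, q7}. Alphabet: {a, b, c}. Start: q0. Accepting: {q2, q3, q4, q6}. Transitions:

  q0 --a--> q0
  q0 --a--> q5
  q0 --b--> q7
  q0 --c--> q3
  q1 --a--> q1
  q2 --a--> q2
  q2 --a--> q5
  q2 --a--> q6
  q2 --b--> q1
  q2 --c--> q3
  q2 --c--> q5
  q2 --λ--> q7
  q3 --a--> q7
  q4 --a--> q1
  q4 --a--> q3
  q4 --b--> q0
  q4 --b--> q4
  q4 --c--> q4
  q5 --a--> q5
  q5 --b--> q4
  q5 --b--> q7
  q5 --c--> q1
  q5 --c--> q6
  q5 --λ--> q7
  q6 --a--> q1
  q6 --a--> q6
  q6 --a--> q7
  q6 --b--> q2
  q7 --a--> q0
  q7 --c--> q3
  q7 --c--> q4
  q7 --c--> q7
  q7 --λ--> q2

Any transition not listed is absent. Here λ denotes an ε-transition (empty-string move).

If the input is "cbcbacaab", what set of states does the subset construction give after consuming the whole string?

∅

Start in {q0}.
Read 'c': q0→{q3}; now {q3}.
Read 'b': q3→∅; now ∅.
The set is empty and remains empty for the remaining 7 symbols.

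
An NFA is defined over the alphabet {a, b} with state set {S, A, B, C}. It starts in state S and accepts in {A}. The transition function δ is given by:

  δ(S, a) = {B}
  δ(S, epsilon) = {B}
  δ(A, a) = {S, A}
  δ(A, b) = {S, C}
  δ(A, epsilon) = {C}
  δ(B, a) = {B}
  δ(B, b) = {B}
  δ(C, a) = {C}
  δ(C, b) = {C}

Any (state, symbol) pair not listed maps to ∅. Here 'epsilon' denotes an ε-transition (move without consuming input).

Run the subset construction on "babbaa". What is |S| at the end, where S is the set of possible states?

Start: ε-closure({S}) = {S, B}.
Read 'b': {S, B} → {B}.
Read 'a': {B} → {B}.
Read 'b': {B} → {B}.
Read 'b': {B} → {B}.
Read 'a': {B} → {B}.
Read 'a': {B} → {B}.
That set has 1 state.

1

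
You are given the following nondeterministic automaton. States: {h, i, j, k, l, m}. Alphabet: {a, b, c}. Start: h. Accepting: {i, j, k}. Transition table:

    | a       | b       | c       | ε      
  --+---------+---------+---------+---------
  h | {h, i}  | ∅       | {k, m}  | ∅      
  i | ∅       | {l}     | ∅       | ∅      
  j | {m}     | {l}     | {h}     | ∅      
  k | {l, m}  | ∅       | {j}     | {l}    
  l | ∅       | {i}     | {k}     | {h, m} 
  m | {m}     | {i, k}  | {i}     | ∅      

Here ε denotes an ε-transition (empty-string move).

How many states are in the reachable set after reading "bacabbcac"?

0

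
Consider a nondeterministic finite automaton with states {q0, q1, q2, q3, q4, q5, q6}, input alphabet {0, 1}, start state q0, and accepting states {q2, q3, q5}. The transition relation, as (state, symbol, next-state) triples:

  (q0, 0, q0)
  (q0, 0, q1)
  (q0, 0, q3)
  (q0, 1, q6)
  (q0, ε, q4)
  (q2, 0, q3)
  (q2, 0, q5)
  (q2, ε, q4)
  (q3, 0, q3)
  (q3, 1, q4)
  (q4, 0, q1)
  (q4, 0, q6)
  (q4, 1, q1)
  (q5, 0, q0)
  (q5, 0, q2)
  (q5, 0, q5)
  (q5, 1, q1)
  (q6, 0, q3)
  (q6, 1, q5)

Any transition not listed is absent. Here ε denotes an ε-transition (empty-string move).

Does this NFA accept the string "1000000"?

Yes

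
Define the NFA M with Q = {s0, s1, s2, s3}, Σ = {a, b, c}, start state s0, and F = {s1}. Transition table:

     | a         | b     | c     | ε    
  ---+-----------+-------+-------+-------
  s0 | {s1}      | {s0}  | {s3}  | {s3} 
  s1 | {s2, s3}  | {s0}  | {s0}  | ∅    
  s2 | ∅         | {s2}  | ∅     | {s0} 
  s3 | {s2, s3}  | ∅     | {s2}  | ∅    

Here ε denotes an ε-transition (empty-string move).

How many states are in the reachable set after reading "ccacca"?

4

Start: ε-closure({s0}) = {s0, s3}.
Read 'c': s0→{s3}, s3→{s2}; union {s2, s3}; ε-closure = {s0, s2, s3}.
Read 'c': s0→{s3}, s2→∅, s3→{s2}; union {s2, s3}; ε-closure = {s0, s2, s3}.
Read 'a': s0→{s1}, s2→∅, s3→{s2, s3}; union {s1, s2, s3}; ε-closure = {s0, s1, s2, s3}.
Read 'c': s0→{s3}, s1→{s0}, s2→∅, s3→{s2}; now {s0, s2, s3}.
Read 'c': s0→{s3}, s2→∅, s3→{s2}; union {s2, s3}; ε-closure = {s0, s2, s3}.
Read 'a': s0→{s1}, s2→∅, s3→{s2, s3}; union {s1, s2, s3}; ε-closure = {s0, s1, s2, s3}.
That set has 4 states.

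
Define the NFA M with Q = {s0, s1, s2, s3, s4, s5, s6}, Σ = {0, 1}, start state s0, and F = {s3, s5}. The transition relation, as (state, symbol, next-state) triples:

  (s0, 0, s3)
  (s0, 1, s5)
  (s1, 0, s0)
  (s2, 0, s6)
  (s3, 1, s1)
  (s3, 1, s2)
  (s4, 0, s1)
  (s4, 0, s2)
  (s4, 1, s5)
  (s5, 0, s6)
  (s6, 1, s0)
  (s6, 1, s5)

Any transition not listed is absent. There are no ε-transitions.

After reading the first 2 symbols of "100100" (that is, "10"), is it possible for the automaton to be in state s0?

No

Start in {s0}.
Read '1': s0→{s5}; now {s5}.
Read '0': s5→{s6}; now {s6}.
State s0 is not in {s6}.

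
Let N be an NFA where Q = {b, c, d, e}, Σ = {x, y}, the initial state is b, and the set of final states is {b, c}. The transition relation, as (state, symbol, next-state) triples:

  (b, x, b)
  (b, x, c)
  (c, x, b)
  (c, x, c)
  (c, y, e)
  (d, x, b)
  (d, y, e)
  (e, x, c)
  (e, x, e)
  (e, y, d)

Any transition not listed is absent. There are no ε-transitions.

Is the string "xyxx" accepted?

Yes

Start in {b}.
Read 'x': b→{b, c}; now {b, c}.
Read 'y': b→∅, c→{e}; now {e}.
Read 'x': e→{c, e}; now {c, e}.
Read 'x': c→{b, c}, e→{c, e}; now {b, c, e}.
The final set {b, c, e} contains the accepting states b, c.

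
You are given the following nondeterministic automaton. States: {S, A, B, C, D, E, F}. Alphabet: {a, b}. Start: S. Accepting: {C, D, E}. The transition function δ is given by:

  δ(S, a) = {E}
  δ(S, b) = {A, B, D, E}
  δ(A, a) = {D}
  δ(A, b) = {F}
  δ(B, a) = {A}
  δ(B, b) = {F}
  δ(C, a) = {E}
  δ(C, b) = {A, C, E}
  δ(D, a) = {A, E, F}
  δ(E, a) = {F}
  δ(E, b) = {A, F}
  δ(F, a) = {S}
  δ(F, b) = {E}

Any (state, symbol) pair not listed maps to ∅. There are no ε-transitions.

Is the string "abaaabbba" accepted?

No

Start in {S}.
Read 'a': {S} → {E}.
Read 'b': {E} → {A, F}.
Read 'a': {A, F} → {S, D}.
Read 'a': {S, D} → {A, E, F}.
Read 'a': {A, E, F} → {S, D, F}.
Read 'b': {S, D, F} → {A, B, D, E}.
Read 'b': {A, B, D, E} → {A, F}.
Read 'b': {A, F} → {E, F}.
Read 'a': {E, F} → {S, F}.
The final set {S, F} contains no accepting state.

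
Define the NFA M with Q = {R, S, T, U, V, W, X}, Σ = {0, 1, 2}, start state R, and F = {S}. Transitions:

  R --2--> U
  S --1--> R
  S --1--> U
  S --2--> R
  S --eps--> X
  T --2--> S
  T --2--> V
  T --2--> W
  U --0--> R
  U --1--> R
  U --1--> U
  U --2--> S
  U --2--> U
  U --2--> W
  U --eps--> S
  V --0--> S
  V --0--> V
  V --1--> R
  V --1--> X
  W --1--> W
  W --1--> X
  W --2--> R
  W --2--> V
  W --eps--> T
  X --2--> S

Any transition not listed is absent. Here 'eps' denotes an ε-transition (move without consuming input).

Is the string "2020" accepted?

No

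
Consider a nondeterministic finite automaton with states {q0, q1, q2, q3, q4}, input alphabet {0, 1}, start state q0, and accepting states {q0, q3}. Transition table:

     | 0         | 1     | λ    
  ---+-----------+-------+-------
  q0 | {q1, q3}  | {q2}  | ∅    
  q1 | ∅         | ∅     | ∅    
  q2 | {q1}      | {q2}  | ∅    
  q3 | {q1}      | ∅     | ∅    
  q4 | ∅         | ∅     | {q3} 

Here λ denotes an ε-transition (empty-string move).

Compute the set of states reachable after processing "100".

∅

Start in {q0}.
Read '1': q0→{q2}; now {q2}.
Read '0': q2→{q1}; now {q1}.
Read '0': q1→∅; now ∅.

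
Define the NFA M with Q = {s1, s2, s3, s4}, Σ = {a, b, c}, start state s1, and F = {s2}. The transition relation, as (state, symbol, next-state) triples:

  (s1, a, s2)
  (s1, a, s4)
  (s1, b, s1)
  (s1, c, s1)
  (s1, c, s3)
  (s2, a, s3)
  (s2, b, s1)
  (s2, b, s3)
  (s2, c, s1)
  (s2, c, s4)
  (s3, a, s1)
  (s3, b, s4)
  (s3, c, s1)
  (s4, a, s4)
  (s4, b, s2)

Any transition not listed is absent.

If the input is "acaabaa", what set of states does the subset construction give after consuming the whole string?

{s1, s4}

Start in {s1}.
Read 'a': s1→{s2, s4}; now {s2, s4}.
Read 'c': s2→{s1, s4}, s4→∅; now {s1, s4}.
Read 'a': s1→{s2, s4}, s4→{s4}; now {s2, s4}.
Read 'a': s2→{s3}, s4→{s4}; now {s3, s4}.
Read 'b': s3→{s4}, s4→{s2}; now {s2, s4}.
Read 'a': s2→{s3}, s4→{s4}; now {s3, s4}.
Read 'a': s3→{s1}, s4→{s4}; now {s1, s4}.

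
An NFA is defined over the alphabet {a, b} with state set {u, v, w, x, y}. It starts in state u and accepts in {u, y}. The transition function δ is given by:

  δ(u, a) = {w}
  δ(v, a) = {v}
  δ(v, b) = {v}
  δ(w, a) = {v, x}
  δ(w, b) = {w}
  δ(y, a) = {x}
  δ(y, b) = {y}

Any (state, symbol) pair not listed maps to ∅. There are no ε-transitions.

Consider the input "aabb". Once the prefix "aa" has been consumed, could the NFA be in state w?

No

Start in {u}.
Read 'a': {u} → {w}.
Read 'a': {w} → {v, x}.
State w is not in {v, x}.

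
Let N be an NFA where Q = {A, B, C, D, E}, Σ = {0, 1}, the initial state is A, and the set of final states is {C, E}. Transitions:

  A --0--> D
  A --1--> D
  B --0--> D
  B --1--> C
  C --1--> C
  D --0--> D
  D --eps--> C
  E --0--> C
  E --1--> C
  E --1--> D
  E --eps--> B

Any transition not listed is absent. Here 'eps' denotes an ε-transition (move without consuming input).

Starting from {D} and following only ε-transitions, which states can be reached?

{C, D}

Begin with {D}.
ε-move D → C; add C.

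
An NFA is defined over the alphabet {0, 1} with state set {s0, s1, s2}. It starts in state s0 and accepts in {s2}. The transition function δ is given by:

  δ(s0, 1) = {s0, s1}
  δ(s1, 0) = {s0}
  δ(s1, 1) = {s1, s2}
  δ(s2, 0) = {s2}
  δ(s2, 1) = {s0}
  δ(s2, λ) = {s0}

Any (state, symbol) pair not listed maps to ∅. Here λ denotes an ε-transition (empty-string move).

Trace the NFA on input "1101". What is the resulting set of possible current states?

Start in {s0}.
Read '1': {s0} → {s0, s1}.
Read '1': {s0, s1} → {s0, s1, s2}.
Read '0': {s0, s1, s2} → {s0, s2}.
Read '1': {s0, s2} → {s0, s1}.

{s0, s1}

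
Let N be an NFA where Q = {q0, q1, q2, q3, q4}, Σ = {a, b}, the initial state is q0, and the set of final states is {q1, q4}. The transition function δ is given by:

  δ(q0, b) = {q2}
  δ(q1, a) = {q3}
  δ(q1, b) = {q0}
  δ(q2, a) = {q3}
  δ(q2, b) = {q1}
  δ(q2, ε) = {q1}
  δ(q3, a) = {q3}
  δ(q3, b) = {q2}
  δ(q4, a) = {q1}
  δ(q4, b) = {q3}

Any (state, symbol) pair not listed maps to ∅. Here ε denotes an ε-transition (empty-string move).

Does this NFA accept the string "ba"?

No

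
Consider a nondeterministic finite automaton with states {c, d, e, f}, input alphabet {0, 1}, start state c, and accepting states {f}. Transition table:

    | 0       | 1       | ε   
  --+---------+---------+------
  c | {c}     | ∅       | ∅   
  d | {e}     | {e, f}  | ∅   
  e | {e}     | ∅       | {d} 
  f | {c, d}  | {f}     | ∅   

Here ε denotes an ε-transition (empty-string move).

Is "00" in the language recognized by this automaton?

No

Start in {c}.
Read '0': c→{c}; now {c}.
Read '0': c→{c}; now {c}.
The final set {c} contains no accepting state.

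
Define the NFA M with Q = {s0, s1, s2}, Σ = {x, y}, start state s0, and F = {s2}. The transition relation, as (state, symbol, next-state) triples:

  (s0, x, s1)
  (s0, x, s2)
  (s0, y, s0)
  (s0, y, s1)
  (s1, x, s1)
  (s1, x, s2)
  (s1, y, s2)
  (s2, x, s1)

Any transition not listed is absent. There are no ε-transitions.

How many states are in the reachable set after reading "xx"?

2

Start in {s0}.
Read 'x': {s0} → {s1, s2}.
Read 'x': {s1, s2} → {s1, s2}.
That set has 2 states.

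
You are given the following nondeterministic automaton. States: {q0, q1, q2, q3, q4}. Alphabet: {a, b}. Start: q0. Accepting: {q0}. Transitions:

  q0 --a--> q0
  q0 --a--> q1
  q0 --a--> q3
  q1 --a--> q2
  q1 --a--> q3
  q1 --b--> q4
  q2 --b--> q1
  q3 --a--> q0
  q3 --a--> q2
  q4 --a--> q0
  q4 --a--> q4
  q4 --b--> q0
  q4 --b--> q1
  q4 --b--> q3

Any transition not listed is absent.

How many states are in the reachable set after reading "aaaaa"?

Start in {q0}.
Read 'a': q0→{q0, q1, q3}; now {q0, q1, q3}.
Read 'a': q0→{q0, q1, q3}, q1→{q2, q3}, q3→{q0, q2}; now {q0, q1, q2, q3}.
Read 'a': q0→{q0, q1, q3}, q1→{q2, q3}, q2→∅, q3→{q0, q2}; now {q0, q1, q2, q3}.
Read 'a': q0→{q0, q1, q3}, q1→{q2, q3}, q2→∅, q3→{q0, q2}; now {q0, q1, q2, q3}.
Read 'a': q0→{q0, q1, q3}, q1→{q2, q3}, q2→∅, q3→{q0, q2}; now {q0, q1, q2, q3}.
That set has 4 states.

4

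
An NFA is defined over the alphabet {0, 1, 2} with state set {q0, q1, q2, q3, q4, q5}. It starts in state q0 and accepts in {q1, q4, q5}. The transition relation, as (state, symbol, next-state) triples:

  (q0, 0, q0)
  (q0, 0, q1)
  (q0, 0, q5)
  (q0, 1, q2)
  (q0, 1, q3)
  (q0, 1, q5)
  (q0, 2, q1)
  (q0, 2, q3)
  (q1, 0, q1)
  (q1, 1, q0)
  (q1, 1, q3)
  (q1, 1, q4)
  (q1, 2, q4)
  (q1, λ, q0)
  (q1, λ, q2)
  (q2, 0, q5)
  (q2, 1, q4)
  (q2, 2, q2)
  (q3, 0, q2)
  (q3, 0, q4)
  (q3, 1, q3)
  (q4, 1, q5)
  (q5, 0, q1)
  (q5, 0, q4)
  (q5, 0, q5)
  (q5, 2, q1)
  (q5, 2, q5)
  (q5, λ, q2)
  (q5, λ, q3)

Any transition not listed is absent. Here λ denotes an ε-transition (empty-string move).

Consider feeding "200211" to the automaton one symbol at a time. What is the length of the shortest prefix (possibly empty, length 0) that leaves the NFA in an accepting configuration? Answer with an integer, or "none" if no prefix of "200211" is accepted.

1

Start in {q0}.
Read '2': {q0} → {q0, q1, q2, q3}.
None of the earlier sets intersect F, but {q0, q1, q2, q3} does.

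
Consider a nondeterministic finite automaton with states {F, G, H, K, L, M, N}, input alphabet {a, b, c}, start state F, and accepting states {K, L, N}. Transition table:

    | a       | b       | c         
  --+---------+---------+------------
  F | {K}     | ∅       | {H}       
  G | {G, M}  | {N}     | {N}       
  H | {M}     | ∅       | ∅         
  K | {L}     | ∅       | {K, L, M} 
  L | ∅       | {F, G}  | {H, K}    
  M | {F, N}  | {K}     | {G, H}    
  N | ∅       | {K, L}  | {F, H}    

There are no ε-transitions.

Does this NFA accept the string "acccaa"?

Start in {F}.
Read 'a': {F} → {K}.
Read 'c': {K} → {K, L, M}.
Read 'c': {K, L, M} → {G, H, K, L, M}.
Read 'c': {G, H, K, L, M} → {G, H, K, L, M, N}.
Read 'a': {G, H, K, L, M, N} → {F, G, L, M, N}.
Read 'a': {F, G, L, M, N} → {F, G, K, M, N}.
The final set {F, G, K, M, N} contains the accepting states K, N.

Yes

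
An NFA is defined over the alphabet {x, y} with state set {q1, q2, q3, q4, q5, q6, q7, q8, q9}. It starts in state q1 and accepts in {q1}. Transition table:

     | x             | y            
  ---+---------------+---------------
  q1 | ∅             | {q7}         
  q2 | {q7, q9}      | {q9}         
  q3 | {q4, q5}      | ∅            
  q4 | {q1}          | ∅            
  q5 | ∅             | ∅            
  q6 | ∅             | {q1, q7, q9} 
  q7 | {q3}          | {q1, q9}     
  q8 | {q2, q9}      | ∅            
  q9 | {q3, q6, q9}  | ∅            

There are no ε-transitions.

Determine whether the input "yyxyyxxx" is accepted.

Yes

Start in {q1}.
Read 'y': q1→{q7}; now {q7}.
Read 'y': q7→{q1, q9}; now {q1, q9}.
Read 'x': q1→∅, q9→{q3, q6, q9}; now {q3, q6, q9}.
Read 'y': q3→∅, q6→{q1, q7, q9}, q9→∅; now {q1, q7, q9}.
Read 'y': q1→{q7}, q7→{q1, q9}, q9→∅; now {q1, q7, q9}.
Read 'x': q1→∅, q7→{q3}, q9→{q3, q6, q9}; now {q3, q6, q9}.
Read 'x': q3→{q4, q5}, q6→∅, q9→{q3, q6, q9}; now {q3, q4, q5, q6, q9}.
Read 'x': q3→{q4, q5}, q4→{q1}, q5→∅, q6→∅, q9→{q3, q6, q9}; now {q1, q3, q4, q5, q6, q9}.
The final set {q1, q3, q4, q5, q6, q9} contains the accepting state q1.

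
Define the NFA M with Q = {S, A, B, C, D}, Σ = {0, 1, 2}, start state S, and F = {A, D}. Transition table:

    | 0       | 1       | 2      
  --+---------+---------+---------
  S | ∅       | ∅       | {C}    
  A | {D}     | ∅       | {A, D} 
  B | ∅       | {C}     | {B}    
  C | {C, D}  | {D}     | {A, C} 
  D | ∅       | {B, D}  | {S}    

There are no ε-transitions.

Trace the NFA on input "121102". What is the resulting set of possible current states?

∅

Start in {S}.
Read '1': S→∅; now ∅.
The set is empty and remains empty for the remaining 5 symbols.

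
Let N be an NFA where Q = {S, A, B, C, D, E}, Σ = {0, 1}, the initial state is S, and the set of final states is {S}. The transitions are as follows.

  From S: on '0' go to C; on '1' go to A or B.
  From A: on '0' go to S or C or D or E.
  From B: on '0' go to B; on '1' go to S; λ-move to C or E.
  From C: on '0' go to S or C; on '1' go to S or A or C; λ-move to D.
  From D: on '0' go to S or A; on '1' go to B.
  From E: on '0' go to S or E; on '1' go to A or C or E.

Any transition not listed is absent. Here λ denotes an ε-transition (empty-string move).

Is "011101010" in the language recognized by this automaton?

Start in {S}.
Read '0': {S} → {C, D}.
Read '1': {C, D} → {S, A, B, C, D, E}.
Read '1': {S, A, B, C, D, E} → {S, A, B, C, D, E}.
Read '1': {S, A, B, C, D, E} → {S, A, B, C, D, E}.
Read '0': {S, A, B, C, D, E} → {S, A, B, C, D, E}.
Read '1': {S, A, B, C, D, E} → {S, A, B, C, D, E}.
Read '0': {S, A, B, C, D, E} → {S, A, B, C, D, E}.
Read '1': {S, A, B, C, D, E} → {S, A, B, C, D, E}.
Read '0': {S, A, B, C, D, E} → {S, A, B, C, D, E}.
The final set {S, A, B, C, D, E} contains the accepting state S.

Yes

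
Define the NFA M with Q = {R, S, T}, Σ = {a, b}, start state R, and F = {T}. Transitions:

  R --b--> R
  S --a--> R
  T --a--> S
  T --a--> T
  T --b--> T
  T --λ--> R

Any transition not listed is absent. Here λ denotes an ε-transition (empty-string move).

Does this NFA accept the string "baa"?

Start in {R}.
Read 'b': R→{R}; now {R}.
Read 'a': R→∅; now ∅.
The set is empty and remains empty for the remaining 1 symbol.
The final set ∅ contains no accepting state.

No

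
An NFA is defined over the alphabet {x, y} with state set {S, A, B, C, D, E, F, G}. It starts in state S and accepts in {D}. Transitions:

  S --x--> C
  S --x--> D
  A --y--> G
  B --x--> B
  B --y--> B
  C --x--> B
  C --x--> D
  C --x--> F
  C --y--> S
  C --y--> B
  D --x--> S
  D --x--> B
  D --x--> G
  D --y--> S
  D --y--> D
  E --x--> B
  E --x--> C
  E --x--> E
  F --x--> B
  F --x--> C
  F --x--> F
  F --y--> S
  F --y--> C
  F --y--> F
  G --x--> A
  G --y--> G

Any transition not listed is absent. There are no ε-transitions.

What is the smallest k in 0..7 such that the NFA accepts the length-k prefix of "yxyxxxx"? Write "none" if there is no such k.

Start in {S}.
Read 'y': {S} → ∅.
The set is empty and remains empty for the remaining 6 symbols.
No reachable set along the way intersects F.

none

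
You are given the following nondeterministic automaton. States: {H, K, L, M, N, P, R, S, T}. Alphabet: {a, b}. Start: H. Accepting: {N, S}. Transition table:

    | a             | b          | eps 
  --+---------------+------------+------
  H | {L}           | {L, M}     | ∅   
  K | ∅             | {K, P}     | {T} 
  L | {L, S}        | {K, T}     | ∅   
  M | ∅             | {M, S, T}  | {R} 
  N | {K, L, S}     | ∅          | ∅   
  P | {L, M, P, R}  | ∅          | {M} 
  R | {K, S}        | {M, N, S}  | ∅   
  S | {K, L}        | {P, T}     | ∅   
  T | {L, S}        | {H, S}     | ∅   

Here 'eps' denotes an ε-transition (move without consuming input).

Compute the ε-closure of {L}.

Begin with {L}.
No ε-moves leave this set, so the closure equals the set itself.

{L}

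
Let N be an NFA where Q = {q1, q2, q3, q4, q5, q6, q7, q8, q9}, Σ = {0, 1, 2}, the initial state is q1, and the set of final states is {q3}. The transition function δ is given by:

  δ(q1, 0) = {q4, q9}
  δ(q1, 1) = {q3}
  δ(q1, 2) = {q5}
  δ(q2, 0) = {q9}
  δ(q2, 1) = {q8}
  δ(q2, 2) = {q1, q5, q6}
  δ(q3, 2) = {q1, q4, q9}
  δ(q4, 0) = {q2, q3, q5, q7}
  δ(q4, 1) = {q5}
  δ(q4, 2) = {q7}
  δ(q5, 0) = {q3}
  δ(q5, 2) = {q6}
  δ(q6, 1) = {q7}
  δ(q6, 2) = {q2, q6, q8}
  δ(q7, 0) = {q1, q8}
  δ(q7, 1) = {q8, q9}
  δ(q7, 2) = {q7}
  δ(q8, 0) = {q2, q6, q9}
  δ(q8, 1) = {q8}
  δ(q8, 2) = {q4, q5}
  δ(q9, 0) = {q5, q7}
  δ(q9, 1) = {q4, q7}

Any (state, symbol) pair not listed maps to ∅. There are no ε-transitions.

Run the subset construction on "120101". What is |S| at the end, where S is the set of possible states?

5

Start in {q1}.
Read '1': q1→{q3}; now {q3}.
Read '2': q3→{q1, q4, q9}; now {q1, q4, q9}.
Read '0': q1→{q4, q9}, q4→{q2, q3, q5, q7}, q9→{q5, q7}; now {q2, q3, q4, q5, q7, q9}.
Read '1': q2→{q8}, q3→∅, q4→{q5}, q5→∅, q7→{q8, q9}, q9→{q4, q7}; now {q4, q5, q7, q8, q9}.
Read '0': q4→{q2, q3, q5, q7}, q5→{q3}, q7→{q1, q8}, q8→{q2, q6, q9}, q9→{q5, q7}; now {q1, q2, q3, q5, q6, q7, q8, q9}.
Read '1': q1→{q3}, q2→{q8}, q3→∅, q5→∅, q6→{q7}, q7→{q8, q9}, q8→{q8}, q9→{q4, q7}; now {q3, q4, q7, q8, q9}.
That set has 5 states.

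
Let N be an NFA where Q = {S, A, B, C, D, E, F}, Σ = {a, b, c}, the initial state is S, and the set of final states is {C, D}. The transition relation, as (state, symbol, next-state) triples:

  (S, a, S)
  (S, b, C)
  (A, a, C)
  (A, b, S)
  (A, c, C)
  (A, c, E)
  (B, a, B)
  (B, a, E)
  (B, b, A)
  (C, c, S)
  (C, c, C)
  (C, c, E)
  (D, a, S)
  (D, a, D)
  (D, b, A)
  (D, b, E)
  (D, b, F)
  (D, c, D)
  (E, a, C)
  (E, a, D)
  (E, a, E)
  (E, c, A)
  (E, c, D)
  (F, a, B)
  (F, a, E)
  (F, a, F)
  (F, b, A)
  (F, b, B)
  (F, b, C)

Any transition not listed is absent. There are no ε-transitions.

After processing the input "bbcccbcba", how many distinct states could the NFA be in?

Start in {S}.
Read 'b': S→{C}; now {C}.
Read 'b': C→∅; now ∅.
The set is empty and remains empty for the remaining 7 symbols.
That set has 0 states.

0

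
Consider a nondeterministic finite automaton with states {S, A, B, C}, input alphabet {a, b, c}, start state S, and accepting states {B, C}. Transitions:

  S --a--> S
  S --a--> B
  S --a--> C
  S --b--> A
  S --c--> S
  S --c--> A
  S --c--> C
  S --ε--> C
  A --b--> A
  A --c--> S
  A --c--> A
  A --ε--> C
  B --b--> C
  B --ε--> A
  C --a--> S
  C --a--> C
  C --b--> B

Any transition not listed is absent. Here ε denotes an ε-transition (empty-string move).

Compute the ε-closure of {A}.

Begin with {A}.
ε-move A → C; add C.

{A, C}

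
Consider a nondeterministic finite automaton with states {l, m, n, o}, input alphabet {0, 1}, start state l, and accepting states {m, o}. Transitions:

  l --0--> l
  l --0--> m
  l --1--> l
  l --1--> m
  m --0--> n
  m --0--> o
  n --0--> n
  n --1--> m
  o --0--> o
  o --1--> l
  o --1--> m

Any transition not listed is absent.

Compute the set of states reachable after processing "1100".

Start in {l}.
Read '1': {l} → {l, m}.
Read '1': {l, m} → {l, m}.
Read '0': {l, m} → {l, m, n, o}.
Read '0': {l, m, n, o} → {l, m, n, o}.

{l, m, n, o}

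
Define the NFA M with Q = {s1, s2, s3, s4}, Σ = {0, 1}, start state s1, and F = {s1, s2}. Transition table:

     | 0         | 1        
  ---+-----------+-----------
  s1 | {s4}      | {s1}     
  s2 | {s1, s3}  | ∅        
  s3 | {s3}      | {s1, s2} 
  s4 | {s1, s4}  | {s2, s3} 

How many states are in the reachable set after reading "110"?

Start in {s1}.
Read '1': s1→{s1}; now {s1}.
Read '1': s1→{s1}; now {s1}.
Read '0': s1→{s4}; now {s4}.
That set has 1 state.

1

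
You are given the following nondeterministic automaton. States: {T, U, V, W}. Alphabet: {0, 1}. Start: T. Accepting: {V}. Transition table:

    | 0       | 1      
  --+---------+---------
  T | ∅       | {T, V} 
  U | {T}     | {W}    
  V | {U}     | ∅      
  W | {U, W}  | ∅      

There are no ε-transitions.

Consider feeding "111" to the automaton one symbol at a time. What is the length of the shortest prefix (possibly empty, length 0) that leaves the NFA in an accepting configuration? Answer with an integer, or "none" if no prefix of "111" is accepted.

Start in {T}.
Read '1': {T} → {T, V}.
None of the earlier sets intersect F, but {T, V} does.

1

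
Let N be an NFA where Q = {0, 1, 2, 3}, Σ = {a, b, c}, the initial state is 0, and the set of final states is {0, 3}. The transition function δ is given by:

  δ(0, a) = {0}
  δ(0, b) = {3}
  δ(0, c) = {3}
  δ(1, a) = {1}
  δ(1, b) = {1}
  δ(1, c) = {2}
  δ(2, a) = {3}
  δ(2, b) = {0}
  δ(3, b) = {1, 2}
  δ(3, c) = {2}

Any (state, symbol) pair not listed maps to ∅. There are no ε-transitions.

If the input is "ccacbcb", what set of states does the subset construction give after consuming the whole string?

{1, 2}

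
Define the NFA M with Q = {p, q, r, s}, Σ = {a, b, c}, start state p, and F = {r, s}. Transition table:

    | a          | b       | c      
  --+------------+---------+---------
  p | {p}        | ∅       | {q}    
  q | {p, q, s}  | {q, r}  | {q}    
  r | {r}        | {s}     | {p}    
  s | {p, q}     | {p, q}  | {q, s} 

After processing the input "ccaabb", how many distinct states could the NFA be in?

3

Start in {p}.
Read 'c': p→{q}; now {q}.
Read 'c': q→{q}; now {q}.
Read 'a': q→{p, q, s}; now {p, q, s}.
Read 'a': p→{p}, q→{p, q, s}, s→{p, q}; now {p, q, s}.
Read 'b': p→∅, q→{q, r}, s→{p, q}; now {p, q, r}.
Read 'b': p→∅, q→{q, r}, r→{s}; now {q, r, s}.
That set has 3 states.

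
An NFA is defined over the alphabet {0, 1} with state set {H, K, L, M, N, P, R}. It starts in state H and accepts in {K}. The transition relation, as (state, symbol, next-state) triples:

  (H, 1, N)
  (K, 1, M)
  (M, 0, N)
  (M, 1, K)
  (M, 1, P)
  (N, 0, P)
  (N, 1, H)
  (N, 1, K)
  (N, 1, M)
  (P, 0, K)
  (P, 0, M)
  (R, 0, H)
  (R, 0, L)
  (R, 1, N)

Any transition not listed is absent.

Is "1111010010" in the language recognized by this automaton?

No

Start in {H}.
Read '1': H→{N}; now {N}.
Read '1': N→{H, K, M}; now {H, K, M}.
Read '1': H→{N}, K→{M}, M→{K, P}; now {K, M, N, P}.
Read '1': K→{M}, M→{K, P}, N→{H, K, M}, P→∅; now {H, K, M, P}.
Read '0': H→∅, K→∅, M→{N}, P→{K, M}; now {K, M, N}.
Read '1': K→{M}, M→{K, P}, N→{H, K, M}; now {H, K, M, P}.
Read '0': H→∅, K→∅, M→{N}, P→{K, M}; now {K, M, N}.
Read '0': K→∅, M→{N}, N→{P}; now {N, P}.
Read '1': N→{H, K, M}, P→∅; now {H, K, M}.
Read '0': H→∅, K→∅, M→{N}; now {N}.
The final set {N} contains no accepting state.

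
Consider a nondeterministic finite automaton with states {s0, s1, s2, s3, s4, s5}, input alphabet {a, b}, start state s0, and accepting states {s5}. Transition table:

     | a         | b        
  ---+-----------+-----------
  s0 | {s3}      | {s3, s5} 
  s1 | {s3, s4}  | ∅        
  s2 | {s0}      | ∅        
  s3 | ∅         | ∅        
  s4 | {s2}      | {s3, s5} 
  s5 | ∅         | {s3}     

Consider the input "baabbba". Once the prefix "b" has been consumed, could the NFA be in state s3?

Yes

Start in {s0}.
Read 'b': s0→{s3, s5}; now {s3, s5}.
State s3 is in {s3, s5}.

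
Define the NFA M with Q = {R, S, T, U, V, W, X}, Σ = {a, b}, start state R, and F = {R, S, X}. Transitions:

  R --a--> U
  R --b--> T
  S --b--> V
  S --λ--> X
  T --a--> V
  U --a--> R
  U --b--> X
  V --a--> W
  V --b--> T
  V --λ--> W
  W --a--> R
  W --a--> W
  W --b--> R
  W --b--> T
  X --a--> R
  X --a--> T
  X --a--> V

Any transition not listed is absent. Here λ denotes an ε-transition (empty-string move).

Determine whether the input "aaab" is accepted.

Yes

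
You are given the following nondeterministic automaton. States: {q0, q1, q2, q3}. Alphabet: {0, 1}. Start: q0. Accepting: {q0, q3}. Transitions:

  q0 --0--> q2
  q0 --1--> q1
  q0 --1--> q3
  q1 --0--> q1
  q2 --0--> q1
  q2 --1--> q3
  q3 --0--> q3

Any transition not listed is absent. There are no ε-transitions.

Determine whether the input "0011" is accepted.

No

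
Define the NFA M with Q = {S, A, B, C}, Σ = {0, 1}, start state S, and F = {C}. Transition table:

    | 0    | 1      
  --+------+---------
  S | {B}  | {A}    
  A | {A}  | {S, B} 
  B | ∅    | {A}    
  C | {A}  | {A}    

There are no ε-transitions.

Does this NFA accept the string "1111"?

Start in {S}.
Read '1': S→{A}; now {A}.
Read '1': A→{S, B}; now {S, B}.
Read '1': S→{A}, B→{A}; now {A}.
Read '1': A→{S, B}; now {S, B}.
The final set {S, B} contains no accepting state.

No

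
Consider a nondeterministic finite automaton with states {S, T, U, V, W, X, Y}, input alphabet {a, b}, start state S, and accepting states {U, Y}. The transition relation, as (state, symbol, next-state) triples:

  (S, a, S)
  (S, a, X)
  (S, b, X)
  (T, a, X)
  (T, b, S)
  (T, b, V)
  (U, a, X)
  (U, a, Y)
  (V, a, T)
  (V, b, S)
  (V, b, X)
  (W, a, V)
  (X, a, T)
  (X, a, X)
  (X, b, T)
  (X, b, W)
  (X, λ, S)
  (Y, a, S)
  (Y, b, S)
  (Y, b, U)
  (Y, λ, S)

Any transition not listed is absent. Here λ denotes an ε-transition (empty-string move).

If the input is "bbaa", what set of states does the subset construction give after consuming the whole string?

Start in {S}.
Read 'b': S→{X}; union {X}; ε-closure = {S, X}.
Read 'b': S→{X}, X→{T, W}; union {T, W, X}; ε-closure = {S, T, W, X}.
Read 'a': S→{S, X}, T→{X}, W→{V}, X→{T, X}; now {S, T, V, X}.
Read 'a': S→{S, X}, T→{X}, V→{T}, X→{T, X}; now {S, T, X}.

{S, T, X}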